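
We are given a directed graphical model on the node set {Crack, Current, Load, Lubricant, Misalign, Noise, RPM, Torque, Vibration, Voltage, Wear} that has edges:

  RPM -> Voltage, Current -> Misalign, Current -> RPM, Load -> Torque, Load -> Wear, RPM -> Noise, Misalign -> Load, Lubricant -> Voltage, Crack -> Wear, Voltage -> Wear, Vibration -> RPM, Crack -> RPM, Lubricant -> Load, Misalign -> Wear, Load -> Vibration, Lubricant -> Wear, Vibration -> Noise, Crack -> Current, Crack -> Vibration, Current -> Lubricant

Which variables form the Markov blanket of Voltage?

{Crack, Load, Lubricant, Misalign, RPM, Wear}

The Markov blanket of a node is its parents, its children, and the other parents of its children.
Voltage has child Wear.
Pa(Voltage) = {Lubricant, RPM}.
Other parents of Voltage's children:
  Wear: Crack, Load, Lubricant, Misalign
So the Markov blanket of Voltage is {Crack, Load, Lubricant, Misalign, RPM, Wear}.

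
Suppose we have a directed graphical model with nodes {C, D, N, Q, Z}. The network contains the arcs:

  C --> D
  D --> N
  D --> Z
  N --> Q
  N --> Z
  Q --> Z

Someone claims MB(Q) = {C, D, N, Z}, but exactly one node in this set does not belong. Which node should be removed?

By definition, MB(Q) is built from Q's parents, Q's children, and the co-parents of Q.
Parents of Q: N.
Children of Q: Z.
Parents of each child, excluding Q:
  Z's other parents are D, N.
MB(Q) = {D, N, Z}.
C is neither a parent, child, nor co-parent of Q, so it does not belong.

C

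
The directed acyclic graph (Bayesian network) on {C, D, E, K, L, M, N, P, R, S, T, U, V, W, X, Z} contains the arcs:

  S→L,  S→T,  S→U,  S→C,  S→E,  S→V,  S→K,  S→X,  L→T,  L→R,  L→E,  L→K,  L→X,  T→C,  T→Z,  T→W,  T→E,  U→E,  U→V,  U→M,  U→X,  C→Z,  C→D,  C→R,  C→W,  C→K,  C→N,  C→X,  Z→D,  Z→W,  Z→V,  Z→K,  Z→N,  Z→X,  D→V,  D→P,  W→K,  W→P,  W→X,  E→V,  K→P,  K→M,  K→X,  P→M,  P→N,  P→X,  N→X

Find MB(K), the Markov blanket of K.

{C, D, L, M, N, P, S, U, W, X, Z}

K's parents: C, L, S, W, Z.
Children of K: M, P, X.
Co-parents of K (other parents of its children):
  parents(P) \ {K} = {D, W}.
  parents(M) \ {K} = {P, U}.
  X also has parents C, L, N, P, S, U, W, Z.
Union: {C, L, S, W, Z} ∪ {M, P, X} ∪ {C, D, L, N, P, S, U, W, Z} = {C, D, L, M, N, P, S, U, W, X, Z}.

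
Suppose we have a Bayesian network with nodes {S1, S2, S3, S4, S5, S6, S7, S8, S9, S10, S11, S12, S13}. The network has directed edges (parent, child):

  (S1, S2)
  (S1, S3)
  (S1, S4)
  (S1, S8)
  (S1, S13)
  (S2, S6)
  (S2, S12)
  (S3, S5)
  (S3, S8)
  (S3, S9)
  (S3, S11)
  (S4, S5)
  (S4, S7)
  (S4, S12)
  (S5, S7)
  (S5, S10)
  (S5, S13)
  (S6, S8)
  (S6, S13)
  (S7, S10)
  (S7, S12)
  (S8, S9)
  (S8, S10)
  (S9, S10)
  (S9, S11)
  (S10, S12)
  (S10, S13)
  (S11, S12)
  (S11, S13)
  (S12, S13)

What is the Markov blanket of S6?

S6 has children S8, S13.
S6 has parent S2.
Parents of each child, excluding S6:
  parents(S8) \ {S6} = {S1, S3}.
  S13's other parents are S1, S5, S10, S11, S12.
Union: {S2} ∪ {S8, S13} ∪ {S1, S3, S5, S10, S11, S12} = {S1, S2, S3, S5, S8, S10, S11, S12, S13}.

{S1, S2, S3, S5, S8, S10, S11, S12, S13}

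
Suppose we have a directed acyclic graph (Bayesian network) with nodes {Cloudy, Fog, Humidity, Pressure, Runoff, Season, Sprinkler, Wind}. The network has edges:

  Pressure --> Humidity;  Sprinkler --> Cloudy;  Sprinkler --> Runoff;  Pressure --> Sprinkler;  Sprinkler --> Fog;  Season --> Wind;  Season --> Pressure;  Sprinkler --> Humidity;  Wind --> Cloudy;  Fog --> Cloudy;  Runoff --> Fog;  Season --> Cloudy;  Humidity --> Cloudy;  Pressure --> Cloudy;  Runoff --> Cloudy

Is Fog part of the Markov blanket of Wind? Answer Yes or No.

Fog is a co-parent of Wind: both are parents of Cloudy.
So Fog ∈ MB(Wind).

Yes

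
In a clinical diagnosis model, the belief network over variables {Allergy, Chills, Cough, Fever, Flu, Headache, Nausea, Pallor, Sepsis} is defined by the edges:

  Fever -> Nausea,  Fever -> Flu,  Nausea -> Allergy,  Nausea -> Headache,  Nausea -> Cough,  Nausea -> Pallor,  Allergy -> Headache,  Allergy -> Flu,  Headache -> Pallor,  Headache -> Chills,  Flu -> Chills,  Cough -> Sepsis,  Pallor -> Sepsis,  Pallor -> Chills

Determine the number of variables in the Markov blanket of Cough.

3

A node's Markov blanket = Pa ∪ Ch ∪ (parents of Ch other than the node itself).
Cough's parents: Nausea.
Cough's children: Sepsis.
Co-parents of Cough (other parents of its children):
  Sepsis also has parent Pallor.
MB(Cough) = {Nausea, Pallor, Sepsis}, which has 3 nodes.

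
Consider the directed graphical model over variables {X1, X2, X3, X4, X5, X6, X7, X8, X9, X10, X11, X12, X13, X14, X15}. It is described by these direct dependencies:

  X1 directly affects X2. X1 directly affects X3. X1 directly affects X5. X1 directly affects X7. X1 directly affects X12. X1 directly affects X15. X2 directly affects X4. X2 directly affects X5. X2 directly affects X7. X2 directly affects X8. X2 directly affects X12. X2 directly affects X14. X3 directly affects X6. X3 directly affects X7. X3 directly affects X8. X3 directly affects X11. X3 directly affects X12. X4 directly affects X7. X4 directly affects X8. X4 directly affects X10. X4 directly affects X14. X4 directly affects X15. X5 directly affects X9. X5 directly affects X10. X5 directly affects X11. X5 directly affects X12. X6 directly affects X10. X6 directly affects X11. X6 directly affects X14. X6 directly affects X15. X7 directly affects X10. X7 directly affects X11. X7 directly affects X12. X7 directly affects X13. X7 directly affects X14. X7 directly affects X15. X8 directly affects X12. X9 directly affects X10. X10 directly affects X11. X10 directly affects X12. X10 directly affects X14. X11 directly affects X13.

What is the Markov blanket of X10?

{X1, X2, X3, X4, X5, X6, X7, X8, X9, X11, X12, X14}

X10's children: X11, X12, X14.
Pa(X10) = {X4, X5, X6, X7, X9}.
Co-parents of X10 (other parents of its children):
  X11: X3, X5, X6, X7
  X12: X1, X2, X3, X5, X7, X8
  X14: X2, X4, X6, X7
MB(X10) = {X1, X2, X3, X4, X5, X6, X7, X8, X9, X11, X12, X14}.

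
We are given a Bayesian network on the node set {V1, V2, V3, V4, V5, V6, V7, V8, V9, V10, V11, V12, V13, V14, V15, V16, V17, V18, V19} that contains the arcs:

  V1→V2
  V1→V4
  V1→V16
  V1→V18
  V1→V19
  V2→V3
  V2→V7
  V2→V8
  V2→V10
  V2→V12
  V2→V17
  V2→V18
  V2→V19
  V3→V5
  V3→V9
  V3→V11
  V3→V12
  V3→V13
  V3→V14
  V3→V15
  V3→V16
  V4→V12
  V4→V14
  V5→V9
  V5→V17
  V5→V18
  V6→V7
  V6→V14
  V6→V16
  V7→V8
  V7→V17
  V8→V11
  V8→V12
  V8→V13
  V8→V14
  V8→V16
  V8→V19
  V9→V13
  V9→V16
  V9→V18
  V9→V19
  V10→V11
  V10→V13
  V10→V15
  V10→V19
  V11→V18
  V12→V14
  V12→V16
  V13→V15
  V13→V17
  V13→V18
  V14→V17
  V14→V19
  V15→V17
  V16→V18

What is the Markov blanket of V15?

V15's children: V17.
Pa(V15) = {V3, V10, V13}.
Co-parents of V15 (other parents of its children):
  V17: V2, V5, V7, V13, V14
MB(V15) = {V2, V3, V5, V7, V10, V13, V14, V17}.

{V2, V3, V5, V7, V10, V13, V14, V17}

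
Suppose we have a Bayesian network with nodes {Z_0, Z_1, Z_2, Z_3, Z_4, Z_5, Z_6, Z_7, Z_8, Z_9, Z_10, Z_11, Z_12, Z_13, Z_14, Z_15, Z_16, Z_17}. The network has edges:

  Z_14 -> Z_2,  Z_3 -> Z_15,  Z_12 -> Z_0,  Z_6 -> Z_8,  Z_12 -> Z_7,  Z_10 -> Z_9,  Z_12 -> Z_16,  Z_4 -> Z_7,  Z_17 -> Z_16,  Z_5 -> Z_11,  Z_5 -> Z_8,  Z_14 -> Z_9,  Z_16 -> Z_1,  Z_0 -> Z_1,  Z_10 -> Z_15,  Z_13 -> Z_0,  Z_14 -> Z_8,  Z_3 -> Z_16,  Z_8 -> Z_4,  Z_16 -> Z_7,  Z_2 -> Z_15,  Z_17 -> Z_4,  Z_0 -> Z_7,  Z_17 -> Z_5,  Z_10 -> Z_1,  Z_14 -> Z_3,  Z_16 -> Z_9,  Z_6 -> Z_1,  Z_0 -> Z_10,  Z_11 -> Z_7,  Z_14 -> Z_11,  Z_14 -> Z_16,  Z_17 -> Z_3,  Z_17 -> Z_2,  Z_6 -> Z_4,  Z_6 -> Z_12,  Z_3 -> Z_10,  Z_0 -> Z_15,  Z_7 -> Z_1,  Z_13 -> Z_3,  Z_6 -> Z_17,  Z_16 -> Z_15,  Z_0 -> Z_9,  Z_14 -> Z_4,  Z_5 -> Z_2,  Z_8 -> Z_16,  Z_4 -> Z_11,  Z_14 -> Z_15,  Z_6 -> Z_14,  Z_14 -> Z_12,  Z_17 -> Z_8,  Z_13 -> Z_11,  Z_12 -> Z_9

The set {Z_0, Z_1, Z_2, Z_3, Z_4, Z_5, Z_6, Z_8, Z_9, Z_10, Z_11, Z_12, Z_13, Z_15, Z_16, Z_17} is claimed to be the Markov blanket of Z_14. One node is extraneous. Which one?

The Markov blanket of a node is its parents, its children, and the other parents of its children.
Pa(Z_14) = {Z_6}.
Ch(Z_14) = {Z_2, Z_3, Z_4, Z_8, Z_9, Z_11, Z_12, Z_15, Z_16}.
For each child, the remaining parents (spouses of Z_14):
  Z_3's other parents are Z_13, Z_17.
  Z_12's other parent is Z_6.
  parents(Z_8) \ {Z_14} = {Z_5, Z_6, Z_17}.
  parents(Z_2) \ {Z_14} = {Z_5, Z_17}.
  parents(Z_16) \ {Z_14} = {Z_3, Z_8, Z_12, Z_17}.
  Z_4 also has parents Z_6, Z_8, Z_17.
  parents(Z_9) \ {Z_14} = {Z_0, Z_10, Z_12, Z_16}.
  parents(Z_15) \ {Z_14} = {Z_0, Z_2, Z_3, Z_10, Z_16}.
  Z_11 also has parents Z_4, Z_5, Z_13.
MB(Z_14) = {Z_0, Z_2, Z_3, Z_4, Z_5, Z_6, Z_8, Z_9, Z_10, Z_11, Z_12, Z_13, Z_15, Z_16, Z_17}.
Z_1 is neither a parent, child, nor co-parent of Z_14, so it does not belong.

Z_1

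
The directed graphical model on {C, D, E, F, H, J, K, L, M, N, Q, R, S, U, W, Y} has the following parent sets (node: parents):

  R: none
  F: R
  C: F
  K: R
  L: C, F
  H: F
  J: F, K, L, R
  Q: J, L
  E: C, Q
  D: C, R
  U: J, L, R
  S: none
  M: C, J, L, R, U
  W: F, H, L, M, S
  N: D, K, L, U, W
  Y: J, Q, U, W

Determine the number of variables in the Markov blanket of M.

M's parents: C, J, L, R, U.
M has child W.
Other parents of M's children:
  W: F, H, L, S
MB(M) = {C, F, H, J, L, R, S, U, W}, which has 9 nodes.

9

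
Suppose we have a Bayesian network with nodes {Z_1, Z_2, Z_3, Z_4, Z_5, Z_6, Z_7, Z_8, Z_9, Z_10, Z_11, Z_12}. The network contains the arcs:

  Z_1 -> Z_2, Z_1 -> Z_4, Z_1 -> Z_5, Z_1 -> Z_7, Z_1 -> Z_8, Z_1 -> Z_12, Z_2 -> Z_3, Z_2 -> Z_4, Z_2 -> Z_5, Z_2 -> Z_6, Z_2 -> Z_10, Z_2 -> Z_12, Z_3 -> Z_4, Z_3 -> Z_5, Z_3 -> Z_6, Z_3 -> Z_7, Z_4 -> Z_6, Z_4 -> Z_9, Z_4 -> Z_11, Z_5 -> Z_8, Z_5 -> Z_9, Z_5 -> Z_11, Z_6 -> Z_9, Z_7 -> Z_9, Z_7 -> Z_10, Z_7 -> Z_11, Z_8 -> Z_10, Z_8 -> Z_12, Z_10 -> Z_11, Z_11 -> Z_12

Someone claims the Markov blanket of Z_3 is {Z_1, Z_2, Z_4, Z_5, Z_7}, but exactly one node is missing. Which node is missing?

Z_6

Z_3 has parent Z_2.
Ch(Z_3) = {Z_4, Z_5, Z_6, Z_7}.
Co-parents of Z_3 (other parents of its children):
  Z_4: Z_1, Z_2
  Z_5: Z_1, Z_2
  Z_6: Z_2, Z_4
  Z_7: Z_1
MB(Z_3) = {Z_1, Z_2, Z_4, Z_5, Z_6, Z_7}.
Comparing with the claimed set, Z_6 is missing.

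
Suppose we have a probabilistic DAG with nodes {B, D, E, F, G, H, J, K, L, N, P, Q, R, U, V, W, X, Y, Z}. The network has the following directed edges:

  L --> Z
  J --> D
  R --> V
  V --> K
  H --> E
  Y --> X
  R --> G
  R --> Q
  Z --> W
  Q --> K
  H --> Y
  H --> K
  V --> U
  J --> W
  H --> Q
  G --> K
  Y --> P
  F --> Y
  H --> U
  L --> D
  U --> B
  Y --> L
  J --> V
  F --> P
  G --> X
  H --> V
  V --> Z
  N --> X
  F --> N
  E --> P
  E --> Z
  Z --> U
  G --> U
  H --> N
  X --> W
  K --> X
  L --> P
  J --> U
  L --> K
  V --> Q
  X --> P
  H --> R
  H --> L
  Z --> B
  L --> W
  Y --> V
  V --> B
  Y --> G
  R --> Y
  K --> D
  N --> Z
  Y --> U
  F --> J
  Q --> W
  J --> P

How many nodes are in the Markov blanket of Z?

13

A node's Markov blanket = Pa ∪ Ch ∪ (parents of Ch other than the node itself).
Pa(Z) = {E, L, N, V}.
Z has children B, U, W.
Parents of each child, excluding Z:
  W's other parents are J, L, Q, X.
  U also has parents G, H, J, V, Y.
  B also has parents U, V.
MB(Z) = {B, E, G, H, J, L, N, Q, U, V, W, X, Y}, which has 13 nodes.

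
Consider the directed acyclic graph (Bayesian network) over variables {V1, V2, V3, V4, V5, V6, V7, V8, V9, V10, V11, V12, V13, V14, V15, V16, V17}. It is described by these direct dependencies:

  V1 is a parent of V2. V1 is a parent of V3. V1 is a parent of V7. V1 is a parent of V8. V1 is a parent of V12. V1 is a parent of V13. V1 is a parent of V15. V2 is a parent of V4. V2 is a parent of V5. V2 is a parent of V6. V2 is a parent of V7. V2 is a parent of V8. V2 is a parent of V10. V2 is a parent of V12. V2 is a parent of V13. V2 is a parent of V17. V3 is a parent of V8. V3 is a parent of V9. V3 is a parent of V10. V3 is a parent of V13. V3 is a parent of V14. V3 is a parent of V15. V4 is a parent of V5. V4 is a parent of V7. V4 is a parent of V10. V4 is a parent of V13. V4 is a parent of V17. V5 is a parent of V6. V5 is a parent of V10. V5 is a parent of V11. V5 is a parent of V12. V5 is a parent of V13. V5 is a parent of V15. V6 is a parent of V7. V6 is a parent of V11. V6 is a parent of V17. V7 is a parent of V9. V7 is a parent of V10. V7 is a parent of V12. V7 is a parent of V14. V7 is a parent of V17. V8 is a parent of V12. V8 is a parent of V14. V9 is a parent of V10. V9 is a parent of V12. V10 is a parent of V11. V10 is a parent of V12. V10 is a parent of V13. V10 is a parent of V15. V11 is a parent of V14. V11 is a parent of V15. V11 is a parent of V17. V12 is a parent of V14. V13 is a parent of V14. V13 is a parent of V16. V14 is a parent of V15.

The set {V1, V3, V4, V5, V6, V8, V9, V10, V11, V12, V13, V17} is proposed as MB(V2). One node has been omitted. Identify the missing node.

V7

V2's children: V4, V5, V6, V7, V8, V10, V12, V13, V17.
V2's parents: V1.
Co-parents of V2 (other parents of its children):
  V4 has no other parent.
  V5 also has parent V4.
  V6's other parent is V5.
  parents(V7) \ {V2} = {V1, V4, V6}.
  V8 also has parents V1, V3.
  V10's other parents are V3, V4, V5, V7, V9.
  parents(V12) \ {V2} = {V1, V5, V7, V8, V9, V10}.
  V13's other parents are V1, V3, V4, V5, V10.
  parents(V17) \ {V2} = {V4, V6, V7, V11}.
MB(V2) = {V1, V3, V4, V5, V6, V7, V8, V9, V10, V11, V12, V13, V17}.
Comparing with the claimed set, V7 is missing.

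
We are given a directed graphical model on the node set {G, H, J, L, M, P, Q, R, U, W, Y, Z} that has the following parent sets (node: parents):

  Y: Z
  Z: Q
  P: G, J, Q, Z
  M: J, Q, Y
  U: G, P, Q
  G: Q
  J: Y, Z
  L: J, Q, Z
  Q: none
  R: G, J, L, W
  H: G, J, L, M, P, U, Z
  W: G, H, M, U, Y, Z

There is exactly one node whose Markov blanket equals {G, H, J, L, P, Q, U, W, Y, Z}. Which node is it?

M

The target node must have every member of {G, H, J, L, P, Q, U, W, Y, Z} as a parent, child, or co-parent, and no others.
Parents of M: J, Q, Y; children: H, W; co-parents: G, H, J, L, P, U, Y, Z.
These exactly cover the given set, so the node is M.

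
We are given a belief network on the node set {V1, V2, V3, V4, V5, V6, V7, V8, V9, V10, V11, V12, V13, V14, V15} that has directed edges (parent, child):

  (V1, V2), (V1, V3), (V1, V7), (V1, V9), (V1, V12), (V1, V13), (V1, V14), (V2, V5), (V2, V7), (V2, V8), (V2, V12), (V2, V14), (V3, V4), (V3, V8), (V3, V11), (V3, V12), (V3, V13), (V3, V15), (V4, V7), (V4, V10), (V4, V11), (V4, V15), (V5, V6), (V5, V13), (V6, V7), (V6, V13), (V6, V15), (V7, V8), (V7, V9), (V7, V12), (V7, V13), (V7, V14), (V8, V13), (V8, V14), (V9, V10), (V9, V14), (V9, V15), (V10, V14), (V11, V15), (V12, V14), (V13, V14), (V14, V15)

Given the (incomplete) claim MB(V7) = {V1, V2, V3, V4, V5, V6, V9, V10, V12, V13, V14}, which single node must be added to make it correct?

A node's Markov blanket = Pa ∪ Ch ∪ (parents of Ch other than the node itself).
Pa(V7) = {V1, V2, V4, V6}.
Children of V7: V8, V9, V12, V13, V14.
Parents of each child, excluding V7:
  parents(V8) \ {V7} = {V2, V3}.
  V9 also has parent V1.
  V12's other parents are V1, V2, V3.
  V13 also has parents V1, V3, V5, V6, V8.
  V14 also has parents V1, V2, V8, V9, V10, V12, V13.
MB(V7) = {V1, V2, V3, V4, V5, V6, V8, V9, V10, V12, V13, V14}.
Comparing with the claimed set, V8 is missing.

V8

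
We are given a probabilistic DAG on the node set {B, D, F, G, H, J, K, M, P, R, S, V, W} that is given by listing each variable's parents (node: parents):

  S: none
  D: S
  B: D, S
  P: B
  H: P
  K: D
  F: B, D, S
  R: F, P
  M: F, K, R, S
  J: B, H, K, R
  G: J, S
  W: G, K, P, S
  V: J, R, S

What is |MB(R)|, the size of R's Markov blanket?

9

R's children: J, M, V.
Pa(R) = {F, P}.
Co-parents of R (other parents of its children):
  M's other parents are F, K, S.
  parents(J) \ {R} = {B, H, K}.
  V also has parents J, S.
MB(R) = {B, F, H, J, K, M, P, S, V}, which has 9 nodes.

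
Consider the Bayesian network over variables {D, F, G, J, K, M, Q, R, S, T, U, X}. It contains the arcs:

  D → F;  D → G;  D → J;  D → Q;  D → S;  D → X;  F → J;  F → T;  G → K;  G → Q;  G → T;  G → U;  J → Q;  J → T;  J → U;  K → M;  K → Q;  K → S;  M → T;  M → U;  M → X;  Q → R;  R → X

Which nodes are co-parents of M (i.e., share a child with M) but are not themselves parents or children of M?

Children of M: T, U, X.
  T also has parents F, G, J.
  U's other parents are G, J.
  parents(X) \ {M} = {D, R}.
Excluding nodes already adjacent to M (K, T, U, X), the co-parent-only contribution is {D, F, G, J, R}.

{D, F, G, J, R}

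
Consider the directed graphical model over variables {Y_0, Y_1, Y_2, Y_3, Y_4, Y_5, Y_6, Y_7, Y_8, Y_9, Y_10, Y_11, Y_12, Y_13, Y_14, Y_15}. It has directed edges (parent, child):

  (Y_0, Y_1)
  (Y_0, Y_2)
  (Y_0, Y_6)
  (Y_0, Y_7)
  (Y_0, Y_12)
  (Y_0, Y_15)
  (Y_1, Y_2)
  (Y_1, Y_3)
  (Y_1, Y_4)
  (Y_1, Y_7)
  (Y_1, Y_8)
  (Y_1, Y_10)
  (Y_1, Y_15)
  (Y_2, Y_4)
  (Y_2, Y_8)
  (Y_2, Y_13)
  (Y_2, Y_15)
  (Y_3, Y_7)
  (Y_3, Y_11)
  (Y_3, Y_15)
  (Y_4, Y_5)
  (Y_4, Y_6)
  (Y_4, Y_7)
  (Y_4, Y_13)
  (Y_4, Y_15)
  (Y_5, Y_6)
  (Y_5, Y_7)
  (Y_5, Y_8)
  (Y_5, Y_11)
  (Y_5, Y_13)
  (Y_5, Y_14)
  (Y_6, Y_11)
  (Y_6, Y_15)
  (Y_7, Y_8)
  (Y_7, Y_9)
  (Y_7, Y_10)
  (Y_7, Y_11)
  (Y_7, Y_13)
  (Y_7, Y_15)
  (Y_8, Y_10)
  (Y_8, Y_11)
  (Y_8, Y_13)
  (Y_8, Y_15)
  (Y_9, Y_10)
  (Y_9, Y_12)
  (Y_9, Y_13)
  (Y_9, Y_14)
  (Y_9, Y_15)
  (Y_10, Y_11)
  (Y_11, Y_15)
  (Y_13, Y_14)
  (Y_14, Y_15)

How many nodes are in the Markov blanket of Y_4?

13

Parents of Y_4: Y_1, Y_2.
Children of Y_4: Y_5, Y_6, Y_7, Y_13, Y_15.
Parents of each child, excluding Y_4:
  Y_5: no additional parents.
  Y_6 also has parents Y_0, Y_5.
  Y_7 also has parents Y_0, Y_1, Y_3, Y_5.
  parents(Y_13) \ {Y_4} = {Y_2, Y_5, Y_7, Y_8, Y_9}.
  parents(Y_15) \ {Y_4} = {Y_0, Y_1, Y_2, Y_3, Y_6, Y_7, Y_8, Y_9, Y_11, Y_14}.
MB(Y_4) = {Y_0, Y_1, Y_2, Y_3, Y_5, Y_6, Y_7, Y_8, Y_9, Y_11, Y_13, Y_14, Y_15}, which has 13 nodes.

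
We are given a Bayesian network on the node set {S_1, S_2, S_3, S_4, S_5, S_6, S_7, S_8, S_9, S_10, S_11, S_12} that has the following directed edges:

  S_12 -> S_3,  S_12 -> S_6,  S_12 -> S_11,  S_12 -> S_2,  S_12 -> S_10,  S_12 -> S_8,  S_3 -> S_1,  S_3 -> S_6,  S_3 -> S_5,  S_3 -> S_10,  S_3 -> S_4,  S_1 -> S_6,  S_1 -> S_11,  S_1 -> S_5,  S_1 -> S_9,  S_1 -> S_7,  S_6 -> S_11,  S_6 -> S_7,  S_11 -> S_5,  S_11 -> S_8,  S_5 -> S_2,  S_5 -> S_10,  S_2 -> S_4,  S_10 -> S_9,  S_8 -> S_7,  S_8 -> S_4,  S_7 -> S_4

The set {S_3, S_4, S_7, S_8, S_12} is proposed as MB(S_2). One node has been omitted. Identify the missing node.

The Markov blanket of a node is its parents, its children, and the other parents of its children.
S_2's parents: S_5, S_12.
S_2 has child S_4.
Parents of each child, excluding S_2:
  S_4 also has parents S_3, S_7, S_8.
MB(S_2) = {S_3, S_4, S_5, S_7, S_8, S_12}.
Comparing with the claimed set, S_5 is missing.

S_5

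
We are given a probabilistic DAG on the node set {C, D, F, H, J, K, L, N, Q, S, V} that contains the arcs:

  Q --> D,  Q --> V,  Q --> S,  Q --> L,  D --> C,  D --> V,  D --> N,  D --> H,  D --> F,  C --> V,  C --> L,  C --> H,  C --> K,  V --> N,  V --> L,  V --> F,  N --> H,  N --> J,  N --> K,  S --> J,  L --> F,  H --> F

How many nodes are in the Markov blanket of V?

7

A node's Markov blanket = Pa ∪ Ch ∪ (parents of Ch other than the node itself).
V has parents C, D, Q.
V's children: F, L, N.
Co-parents of V (other parents of its children):
  N: D
  L: C, Q
  F: D, H, L
MB(V) = {C, D, F, H, L, N, Q}, which has 7 nodes.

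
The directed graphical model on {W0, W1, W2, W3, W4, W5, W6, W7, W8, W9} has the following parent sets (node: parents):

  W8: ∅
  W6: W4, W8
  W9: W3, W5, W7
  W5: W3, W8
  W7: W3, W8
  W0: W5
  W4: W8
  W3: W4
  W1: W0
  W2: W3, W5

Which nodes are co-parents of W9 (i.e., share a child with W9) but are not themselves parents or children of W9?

{}

W9 has no children, so it has no co-parents. The set is empty.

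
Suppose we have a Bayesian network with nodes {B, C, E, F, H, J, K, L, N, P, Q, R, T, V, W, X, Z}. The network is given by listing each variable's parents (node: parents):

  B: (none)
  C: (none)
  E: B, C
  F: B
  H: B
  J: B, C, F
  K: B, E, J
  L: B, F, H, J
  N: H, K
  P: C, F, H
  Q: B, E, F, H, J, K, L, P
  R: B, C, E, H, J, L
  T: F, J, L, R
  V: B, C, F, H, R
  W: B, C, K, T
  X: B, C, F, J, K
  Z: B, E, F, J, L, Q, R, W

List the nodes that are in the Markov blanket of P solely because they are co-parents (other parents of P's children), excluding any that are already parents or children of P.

Children of P: Q.
  Q: B, E, F, H, J, K, L
Excluding nodes already adjacent to P (C, F, H, Q), the co-parent-only contribution is {B, E, J, K, L}.

{B, E, J, K, L}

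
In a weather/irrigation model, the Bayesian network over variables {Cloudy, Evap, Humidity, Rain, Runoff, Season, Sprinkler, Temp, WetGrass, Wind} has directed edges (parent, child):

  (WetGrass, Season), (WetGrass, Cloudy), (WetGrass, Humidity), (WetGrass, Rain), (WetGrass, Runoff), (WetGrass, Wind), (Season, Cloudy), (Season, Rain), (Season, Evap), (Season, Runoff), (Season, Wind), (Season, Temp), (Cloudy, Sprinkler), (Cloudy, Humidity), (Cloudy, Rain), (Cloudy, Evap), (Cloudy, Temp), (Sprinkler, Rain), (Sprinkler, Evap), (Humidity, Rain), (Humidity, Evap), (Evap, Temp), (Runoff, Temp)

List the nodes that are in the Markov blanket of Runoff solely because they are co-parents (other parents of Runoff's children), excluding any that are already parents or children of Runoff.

Children of Runoff: Temp.
  Temp also has parents Cloudy, Evap, Season.
Excluding nodes already adjacent to Runoff (Season, Temp, WetGrass), the co-parent-only contribution is {Cloudy, Evap}.

{Cloudy, Evap}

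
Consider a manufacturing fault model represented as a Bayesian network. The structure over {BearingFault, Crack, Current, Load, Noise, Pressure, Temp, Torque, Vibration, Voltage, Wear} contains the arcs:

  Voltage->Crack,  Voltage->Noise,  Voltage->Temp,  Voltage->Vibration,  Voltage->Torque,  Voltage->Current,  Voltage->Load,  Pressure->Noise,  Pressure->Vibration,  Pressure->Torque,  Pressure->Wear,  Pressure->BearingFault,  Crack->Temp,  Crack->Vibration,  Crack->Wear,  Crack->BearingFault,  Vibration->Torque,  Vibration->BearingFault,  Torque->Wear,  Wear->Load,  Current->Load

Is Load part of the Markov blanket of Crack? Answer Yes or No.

No

The Markov blanket of a node is its parents, its children, and the other parents of its children.
Crack has children BearingFault, Temp, Vibration, Wear.
Pa(Crack) = {Voltage}.
Other parents of Crack's children:
  Temp also has parent Voltage.
  parents(Vibration) \ {Crack} = {Pressure, Voltage}.
  Wear's other parents are Pressure, Torque.
  BearingFault also has parents Pressure, Vibration.
MB(Crack) = {BearingFault, Pressure, Temp, Torque, Vibration, Voltage, Wear}; Load is not in this set.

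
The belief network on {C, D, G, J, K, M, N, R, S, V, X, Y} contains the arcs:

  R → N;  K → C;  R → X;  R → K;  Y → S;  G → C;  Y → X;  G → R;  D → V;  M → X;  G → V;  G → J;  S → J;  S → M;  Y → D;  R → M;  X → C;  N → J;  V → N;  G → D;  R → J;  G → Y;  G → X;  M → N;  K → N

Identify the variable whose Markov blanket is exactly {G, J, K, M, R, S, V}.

The target node must have every member of {G, J, K, M, R, S, V} as a parent, child, or co-parent, and no others.
Parents of N: K, M, R, V; children: J; co-parents: G, R, S.
These exactly cover the given set, so the node is N.

N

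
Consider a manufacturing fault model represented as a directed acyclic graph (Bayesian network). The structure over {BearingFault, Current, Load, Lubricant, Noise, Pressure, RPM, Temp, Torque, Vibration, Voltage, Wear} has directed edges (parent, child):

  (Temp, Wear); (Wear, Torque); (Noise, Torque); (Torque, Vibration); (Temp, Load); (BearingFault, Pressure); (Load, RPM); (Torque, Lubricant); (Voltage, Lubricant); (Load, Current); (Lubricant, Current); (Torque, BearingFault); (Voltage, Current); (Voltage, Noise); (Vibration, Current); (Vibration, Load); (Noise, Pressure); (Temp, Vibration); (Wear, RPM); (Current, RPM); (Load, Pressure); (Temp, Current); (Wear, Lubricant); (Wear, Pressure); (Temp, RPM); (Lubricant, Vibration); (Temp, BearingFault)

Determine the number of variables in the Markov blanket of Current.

Current has parents Load, Lubricant, Temp, Vibration, Voltage.
Children of Current: RPM.
For each child, the remaining parents (spouses of Current):
  RPM: Load, Temp, Wear
MB(Current) = {Load, Lubricant, RPM, Temp, Vibration, Voltage, Wear}, which has 7 nodes.

7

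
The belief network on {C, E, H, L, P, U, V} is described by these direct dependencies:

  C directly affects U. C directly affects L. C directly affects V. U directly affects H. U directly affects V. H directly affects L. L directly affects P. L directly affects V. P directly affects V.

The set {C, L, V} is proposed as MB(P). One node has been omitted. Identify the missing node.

U

A node's Markov blanket = Pa ∪ Ch ∪ (parents of Ch other than the node itself).
Pa(P) = {L}.
Ch(P) = {V}.
Other parents of P's children:
  V also has parents C, L, U.
MB(P) = {C, L, U, V}.
Comparing with the claimed set, U is missing.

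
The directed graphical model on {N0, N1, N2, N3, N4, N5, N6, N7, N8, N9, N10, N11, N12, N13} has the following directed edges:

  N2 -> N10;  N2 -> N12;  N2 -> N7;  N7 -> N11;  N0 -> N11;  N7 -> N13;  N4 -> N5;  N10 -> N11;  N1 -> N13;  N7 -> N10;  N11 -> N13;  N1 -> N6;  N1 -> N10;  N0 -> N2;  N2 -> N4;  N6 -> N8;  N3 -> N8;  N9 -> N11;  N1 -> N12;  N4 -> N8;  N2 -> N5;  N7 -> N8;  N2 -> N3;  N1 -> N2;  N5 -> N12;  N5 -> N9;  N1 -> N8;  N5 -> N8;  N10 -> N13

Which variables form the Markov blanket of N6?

{N1, N3, N4, N5, N7, N8}

A node's Markov blanket = Pa ∪ Ch ∪ (parents of Ch other than the node itself).
Pa(N6) = {N1}.
N6 has child N8.
Other parents of N6's children:
  N8: N1, N3, N4, N5, N7
MB(N6) = {N1, N3, N4, N5, N7, N8}.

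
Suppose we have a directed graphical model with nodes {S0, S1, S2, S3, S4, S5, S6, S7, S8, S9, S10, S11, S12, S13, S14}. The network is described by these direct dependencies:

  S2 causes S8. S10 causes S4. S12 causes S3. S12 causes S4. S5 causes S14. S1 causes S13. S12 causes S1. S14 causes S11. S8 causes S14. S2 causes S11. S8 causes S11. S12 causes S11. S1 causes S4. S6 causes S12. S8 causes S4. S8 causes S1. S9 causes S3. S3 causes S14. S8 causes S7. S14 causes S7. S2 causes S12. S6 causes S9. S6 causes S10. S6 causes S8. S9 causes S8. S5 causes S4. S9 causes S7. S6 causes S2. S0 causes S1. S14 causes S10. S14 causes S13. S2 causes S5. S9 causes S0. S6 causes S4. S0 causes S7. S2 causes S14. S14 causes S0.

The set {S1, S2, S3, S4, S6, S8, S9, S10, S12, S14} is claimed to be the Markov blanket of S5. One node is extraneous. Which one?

S9

The Markov blanket of a node is its parents, its children, and the other parents of its children.
Parents of S5: S2.
Ch(S5) = {S4, S14}.
Co-parents of S5 (other parents of its children):
  S14's other parents are S2, S3, S8.
  S4's other parents are S1, S6, S8, S10, S12.
MB(S5) = {S1, S2, S3, S4, S6, S8, S10, S12, S14}.
S9 is neither a parent, child, nor co-parent of S5, so it does not belong.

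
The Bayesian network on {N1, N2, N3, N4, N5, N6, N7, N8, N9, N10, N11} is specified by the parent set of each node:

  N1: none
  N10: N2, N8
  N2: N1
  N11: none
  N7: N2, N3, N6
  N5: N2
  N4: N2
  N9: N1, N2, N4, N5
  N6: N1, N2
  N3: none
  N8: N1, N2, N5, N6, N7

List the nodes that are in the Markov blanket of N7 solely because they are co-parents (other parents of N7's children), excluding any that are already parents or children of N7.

{N1, N5}

Children of N7: N8.
  N8's other parents are N1, N2, N5, N6.
Excluding nodes already adjacent to N7 (N2, N3, N6, N8), the co-parent-only contribution is {N1, N5}.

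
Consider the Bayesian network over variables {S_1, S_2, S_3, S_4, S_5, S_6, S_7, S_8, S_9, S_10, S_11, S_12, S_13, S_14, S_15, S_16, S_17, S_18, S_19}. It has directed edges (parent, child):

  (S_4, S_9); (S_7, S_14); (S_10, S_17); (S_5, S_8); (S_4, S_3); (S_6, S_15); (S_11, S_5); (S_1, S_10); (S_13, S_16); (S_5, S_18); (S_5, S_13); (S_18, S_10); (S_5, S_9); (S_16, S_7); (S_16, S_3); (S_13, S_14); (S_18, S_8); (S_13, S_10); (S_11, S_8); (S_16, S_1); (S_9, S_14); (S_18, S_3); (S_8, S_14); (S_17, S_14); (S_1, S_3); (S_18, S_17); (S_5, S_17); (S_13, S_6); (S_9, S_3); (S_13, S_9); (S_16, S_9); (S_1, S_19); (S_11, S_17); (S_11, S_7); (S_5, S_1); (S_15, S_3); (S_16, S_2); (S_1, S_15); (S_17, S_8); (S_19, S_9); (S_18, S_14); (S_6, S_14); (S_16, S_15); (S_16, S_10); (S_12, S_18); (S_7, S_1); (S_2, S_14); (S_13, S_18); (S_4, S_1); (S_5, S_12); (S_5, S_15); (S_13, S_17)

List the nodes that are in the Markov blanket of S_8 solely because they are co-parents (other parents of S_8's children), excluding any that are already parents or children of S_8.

{S_2, S_6, S_7, S_9, S_13}

Children of S_8: S_14.
  S_14 also has parents S_2, S_6, S_7, S_9, S_13, S_17, S_18.
Excluding nodes already adjacent to S_8 (S_5, S_11, S_14, S_17, S_18), the co-parent-only contribution is {S_2, S_6, S_7, S_9, S_13}.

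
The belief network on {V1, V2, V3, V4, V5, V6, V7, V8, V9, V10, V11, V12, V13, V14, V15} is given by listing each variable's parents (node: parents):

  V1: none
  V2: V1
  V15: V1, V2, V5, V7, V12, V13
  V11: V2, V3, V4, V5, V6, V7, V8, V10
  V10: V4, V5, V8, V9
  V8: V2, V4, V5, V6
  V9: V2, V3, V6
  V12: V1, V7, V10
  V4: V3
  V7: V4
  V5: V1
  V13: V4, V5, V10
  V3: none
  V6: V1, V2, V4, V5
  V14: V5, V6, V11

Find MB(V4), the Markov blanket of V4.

Recall MB(v) = parents ∪ children ∪ spouses, where spouses are the other parents of v's children.
Ch(V4) = {V6, V7, V8, V10, V11, V13}.
Parents of V4: V3.
Parents of each child, excluding V4:
  parents(V6) \ {V4} = {V1, V2, V5}.
  V7: no additional parents.
  V8 also has parents V2, V5, V6.
  parents(V10) \ {V4} = {V5, V8, V9}.
  V11's other parents are V2, V3, V5, V6, V7, V8, V10.
  parents(V13) \ {V4} = {V5, V10}.
MB(V4) = {V1, V2, V3, V5, V6, V7, V8, V9, V10, V11, V13}.

{V1, V2, V3, V5, V6, V7, V8, V9, V10, V11, V13}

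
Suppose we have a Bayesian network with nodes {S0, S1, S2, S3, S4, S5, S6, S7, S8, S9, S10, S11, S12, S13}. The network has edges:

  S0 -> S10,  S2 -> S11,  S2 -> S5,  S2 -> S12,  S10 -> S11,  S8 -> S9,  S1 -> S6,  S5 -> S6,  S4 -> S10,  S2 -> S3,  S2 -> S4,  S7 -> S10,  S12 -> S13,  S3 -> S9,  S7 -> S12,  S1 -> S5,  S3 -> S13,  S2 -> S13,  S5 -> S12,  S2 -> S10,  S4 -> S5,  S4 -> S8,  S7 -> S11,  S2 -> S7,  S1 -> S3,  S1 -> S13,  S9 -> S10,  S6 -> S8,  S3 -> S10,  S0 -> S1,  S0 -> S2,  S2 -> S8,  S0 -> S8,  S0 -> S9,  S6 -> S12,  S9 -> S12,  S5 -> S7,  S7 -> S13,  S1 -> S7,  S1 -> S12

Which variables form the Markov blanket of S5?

Recall MB(v) = parents ∪ children ∪ spouses, where spouses are the other parents of v's children.
S5 has parents S1, S2, S4.
Ch(S5) = {S6, S7, S12}.
For each child, the remaining parents (spouses of S5):
  parents(S6) \ {S5} = {S1}.
  parents(S7) \ {S5} = {S1, S2}.
  S12 also has parents S1, S2, S6, S7, S9.
Taking the union gives {S1, S2, S4, S6, S7, S9, S12}.

{S1, S2, S4, S6, S7, S9, S12}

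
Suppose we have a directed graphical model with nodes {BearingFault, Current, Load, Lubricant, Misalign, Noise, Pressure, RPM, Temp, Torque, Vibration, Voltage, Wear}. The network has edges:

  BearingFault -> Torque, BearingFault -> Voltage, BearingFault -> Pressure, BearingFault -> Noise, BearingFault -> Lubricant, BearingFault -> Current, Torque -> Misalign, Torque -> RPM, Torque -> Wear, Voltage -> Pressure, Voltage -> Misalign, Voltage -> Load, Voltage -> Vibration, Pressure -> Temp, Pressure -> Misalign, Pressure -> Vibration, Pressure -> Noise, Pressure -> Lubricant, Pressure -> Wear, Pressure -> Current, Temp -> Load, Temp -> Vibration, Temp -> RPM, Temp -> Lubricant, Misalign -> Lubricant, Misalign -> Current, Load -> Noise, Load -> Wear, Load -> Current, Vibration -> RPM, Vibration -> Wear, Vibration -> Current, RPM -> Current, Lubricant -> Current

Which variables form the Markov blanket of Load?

Pa(Load) = {Temp, Voltage}.
Load's children: Current, Noise, Wear.
Parents of each child, excluding Load:
  parents(Noise) \ {Load} = {BearingFault, Pressure}.
  Wear's other parents are Pressure, Torque, Vibration.
  Current's other parents are BearingFault, Lubricant, Misalign, Pressure, RPM, Vibration.
Union: {Temp, Voltage} ∪ {Current, Noise, Wear} ∪ {BearingFault, Lubricant, Misalign, Pressure, RPM, Torque, Vibration} = {BearingFault, Current, Lubricant, Misalign, Noise, Pressure, RPM, Temp, Torque, Vibration, Voltage, Wear}.

{BearingFault, Current, Lubricant, Misalign, Noise, Pressure, RPM, Temp, Torque, Vibration, Voltage, Wear}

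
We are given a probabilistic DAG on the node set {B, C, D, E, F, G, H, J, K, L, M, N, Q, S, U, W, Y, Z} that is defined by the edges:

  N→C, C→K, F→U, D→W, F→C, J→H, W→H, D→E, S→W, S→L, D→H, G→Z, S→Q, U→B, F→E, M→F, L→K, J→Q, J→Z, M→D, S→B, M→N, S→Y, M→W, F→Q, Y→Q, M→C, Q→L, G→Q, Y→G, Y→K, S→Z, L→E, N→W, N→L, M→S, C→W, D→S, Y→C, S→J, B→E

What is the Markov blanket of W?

By definition, MB(W) is built from W's parents, W's children, and the co-parents of W.
Children of W: H.
Pa(W) = {C, D, M, N, S}.
Parents of each child, excluding W:
  parents(H) \ {W} = {D, J}.
Union: {C, D, M, N, S} ∪ {H} ∪ {D, J} = {C, D, H, J, M, N, S}.

{C, D, H, J, M, N, S}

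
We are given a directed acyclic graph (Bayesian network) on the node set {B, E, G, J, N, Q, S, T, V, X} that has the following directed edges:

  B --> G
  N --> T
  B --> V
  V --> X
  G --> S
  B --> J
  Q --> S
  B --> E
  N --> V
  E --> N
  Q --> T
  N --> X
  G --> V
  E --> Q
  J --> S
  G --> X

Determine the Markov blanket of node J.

{B, G, Q, S}

J's children: S.
Pa(J) = {B}.
Parents of each child, excluding J:
  parents(S) \ {J} = {G, Q}.
So the Markov blanket of J is {B, G, Q, S}.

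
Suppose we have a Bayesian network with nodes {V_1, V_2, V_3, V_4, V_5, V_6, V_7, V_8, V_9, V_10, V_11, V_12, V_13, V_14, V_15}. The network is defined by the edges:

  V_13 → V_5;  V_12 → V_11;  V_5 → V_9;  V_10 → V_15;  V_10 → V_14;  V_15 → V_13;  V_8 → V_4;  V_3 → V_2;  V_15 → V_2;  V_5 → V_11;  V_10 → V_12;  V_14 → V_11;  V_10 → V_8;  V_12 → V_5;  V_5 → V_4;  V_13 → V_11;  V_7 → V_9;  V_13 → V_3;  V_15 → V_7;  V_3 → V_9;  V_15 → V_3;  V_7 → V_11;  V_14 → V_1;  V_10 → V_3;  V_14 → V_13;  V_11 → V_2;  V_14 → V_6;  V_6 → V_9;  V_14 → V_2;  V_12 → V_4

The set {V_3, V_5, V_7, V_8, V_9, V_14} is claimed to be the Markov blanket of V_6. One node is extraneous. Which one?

V_8

Recall MB(v) = parents ∪ children ∪ spouses, where spouses are the other parents of v's children.
V_6's children: V_9.
Pa(V_6) = {V_14}.
For each child, the remaining parents (spouses of V_6):
  V_9 also has parents V_3, V_5, V_7.
MB(V_6) = {V_3, V_5, V_7, V_9, V_14}.
V_8 is neither a parent, child, nor co-parent of V_6, so it does not belong.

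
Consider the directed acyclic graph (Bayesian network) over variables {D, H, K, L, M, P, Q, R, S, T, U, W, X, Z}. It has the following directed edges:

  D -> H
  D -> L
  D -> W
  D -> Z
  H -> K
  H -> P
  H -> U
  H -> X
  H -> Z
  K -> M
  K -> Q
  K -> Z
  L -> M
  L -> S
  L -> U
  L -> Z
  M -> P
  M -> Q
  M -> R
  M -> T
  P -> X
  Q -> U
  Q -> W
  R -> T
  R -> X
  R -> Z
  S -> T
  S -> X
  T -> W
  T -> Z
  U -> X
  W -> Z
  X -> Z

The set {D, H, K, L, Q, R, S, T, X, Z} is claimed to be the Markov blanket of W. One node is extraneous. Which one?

S

By definition, MB(W) is built from W's parents, W's children, and the co-parents of W.
W's children: Z.
W's parents: D, Q, T.
For each child, the remaining parents (spouses of W):
  Z's other parents are D, H, K, L, R, T, X.
MB(W) = {D, H, K, L, Q, R, T, X, Z}.
S is neither a parent, child, nor co-parent of W, so it does not belong.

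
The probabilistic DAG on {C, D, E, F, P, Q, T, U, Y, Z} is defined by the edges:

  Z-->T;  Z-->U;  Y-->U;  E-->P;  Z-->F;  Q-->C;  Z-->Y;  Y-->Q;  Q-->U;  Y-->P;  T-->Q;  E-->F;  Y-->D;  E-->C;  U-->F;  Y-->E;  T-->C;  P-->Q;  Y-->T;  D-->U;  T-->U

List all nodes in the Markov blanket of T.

T's children: C, Q, U.
Parents of T: Y, Z.
Parents of each child, excluding T:
  Q's other parents are P, Y.
  U also has parents D, Q, Y, Z.
  C's other parents are E, Q.
So the Markov blanket of T is {C, D, E, P, Q, U, Y, Z}.

{C, D, E, P, Q, U, Y, Z}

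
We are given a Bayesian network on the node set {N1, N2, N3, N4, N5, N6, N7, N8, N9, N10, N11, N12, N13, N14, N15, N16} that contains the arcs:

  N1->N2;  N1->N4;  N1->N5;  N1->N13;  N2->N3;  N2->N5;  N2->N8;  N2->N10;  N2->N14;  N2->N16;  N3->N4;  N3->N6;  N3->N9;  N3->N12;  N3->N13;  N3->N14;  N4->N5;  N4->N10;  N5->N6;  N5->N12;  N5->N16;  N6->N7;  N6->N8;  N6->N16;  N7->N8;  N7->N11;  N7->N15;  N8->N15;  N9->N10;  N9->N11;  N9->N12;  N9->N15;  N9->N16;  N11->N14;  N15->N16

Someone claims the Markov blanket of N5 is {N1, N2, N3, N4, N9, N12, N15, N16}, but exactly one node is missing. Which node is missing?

N6

The Markov blanket of a node is its parents, its children, and the other parents of its children.
Parents of N5: N1, N2, N4.
N5's children: N6, N12, N16.
Parents of each child, excluding N5:
  parents(N6) \ {N5} = {N3}.
  N12 also has parents N3, N9.
  parents(N16) \ {N5} = {N2, N6, N9, N15}.
MB(N5) = {N1, N2, N3, N4, N6, N9, N12, N15, N16}.
Comparing with the claimed set, N6 is missing.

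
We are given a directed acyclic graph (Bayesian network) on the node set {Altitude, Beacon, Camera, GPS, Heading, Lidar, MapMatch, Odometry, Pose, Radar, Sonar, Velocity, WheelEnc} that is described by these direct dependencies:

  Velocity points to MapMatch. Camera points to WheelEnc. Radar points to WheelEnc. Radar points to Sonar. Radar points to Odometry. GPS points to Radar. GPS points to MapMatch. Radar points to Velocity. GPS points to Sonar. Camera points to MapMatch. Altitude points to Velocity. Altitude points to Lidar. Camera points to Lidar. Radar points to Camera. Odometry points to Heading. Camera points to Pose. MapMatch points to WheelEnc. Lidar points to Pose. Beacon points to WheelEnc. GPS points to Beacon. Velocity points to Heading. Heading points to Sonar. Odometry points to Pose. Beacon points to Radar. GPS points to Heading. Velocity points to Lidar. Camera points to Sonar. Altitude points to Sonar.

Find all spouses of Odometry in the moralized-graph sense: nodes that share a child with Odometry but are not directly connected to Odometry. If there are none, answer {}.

Children of Odometry: Heading, Pose.
  Pose also has parents Camera, Lidar.
  Heading also has parents GPS, Velocity.
Excluding nodes already adjacent to Odometry (Heading, Pose, Radar), the co-parent-only contribution is {Camera, GPS, Lidar, Velocity}.

{Camera, GPS, Lidar, Velocity}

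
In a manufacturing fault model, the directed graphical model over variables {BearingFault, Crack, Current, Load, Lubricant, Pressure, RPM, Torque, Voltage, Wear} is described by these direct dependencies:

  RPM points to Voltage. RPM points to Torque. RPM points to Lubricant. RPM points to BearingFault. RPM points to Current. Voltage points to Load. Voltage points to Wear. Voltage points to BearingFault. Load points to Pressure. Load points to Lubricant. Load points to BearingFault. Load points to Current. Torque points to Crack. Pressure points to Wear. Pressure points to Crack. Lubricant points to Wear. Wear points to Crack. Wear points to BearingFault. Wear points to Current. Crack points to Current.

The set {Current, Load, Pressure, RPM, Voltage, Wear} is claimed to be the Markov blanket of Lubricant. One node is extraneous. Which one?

Children of Lubricant: Wear.
Pa(Lubricant) = {Load, RPM}.
Parents of each child, excluding Lubricant:
  parents(Wear) \ {Lubricant} = {Pressure, Voltage}.
MB(Lubricant) = {Load, Pressure, RPM, Voltage, Wear}.
Current is neither a parent, child, nor co-parent of Lubricant, so it does not belong.

Current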